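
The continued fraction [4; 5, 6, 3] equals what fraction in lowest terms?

Fold from the inside: start with 3/1.
  6 + 1/3 = 19/3
  5 + 3/19 = 98/19
  4 + 19/98 = 411/98

411/98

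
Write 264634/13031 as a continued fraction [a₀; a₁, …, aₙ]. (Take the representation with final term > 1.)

[20; 3, 4, 17, 19, 3]

264634 = 20*13031 + 4014
13031 = 3*4014 + 989
4014 = 4*989 + 58
989 = 17*58 + 3
58 = 19*3 + 1
3 = 3*1 + 0  (stop)
So 264634/13031 = [20; 3, 4, 17, 19, 3].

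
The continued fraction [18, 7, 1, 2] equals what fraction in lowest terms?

Using pₖ = aₖpₖ₋₁ + pₖ₋₂ and qₖ = aₖqₖ₋₁ + qₖ₋₂:
  k=0: a=18, p=18, q=1
  k=1: a=7, p=127, q=7
  k=2: a=1, p=145, q=8
  k=3: a=2, p=417, q=23

417/23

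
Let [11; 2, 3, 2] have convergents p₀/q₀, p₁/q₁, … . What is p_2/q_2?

80/7

Using pₖ = aₖpₖ₋₁ + pₖ₋₂, qₖ = aₖqₖ₋₁ + qₖ₋₂ (with p₋₁=1, p₋₂=0, q₋₁=0, q₋₂=1):
  k=0: a=11, p=11, q=1
  k=1: a=2, p=23, q=2
  k=2: a=3, p=80, q=7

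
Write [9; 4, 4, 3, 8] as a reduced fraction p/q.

4221/457

Fold from the inside: start with 8/1.
  3 + 1/8 = 25/8
  4 + 8/25 = 108/25
  4 + 25/108 = 457/108
  9 + 108/457 = 4221/457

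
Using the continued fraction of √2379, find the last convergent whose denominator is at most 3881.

√2379 = [48; 1, 3, 2, 3, 1, 96, …] (period length 6).
Convergents:
  p_0/q_0 = 48/1
  p_1/q_1 = 49/1
  p_2/q_2 = 195/4
  p_3/q_3 = 439/9
  p_4/q_4 = 1512/31
  p_5/q_5 = 1951/40
  p_6/q_6 = 188808/3871
  p_7/q_7 = 190759/3911
q_6 = 3871 ≤ 3881 < 3911 = q_7, so the answer is 188808/3871.

188808/3871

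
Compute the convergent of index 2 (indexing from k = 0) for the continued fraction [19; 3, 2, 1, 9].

135/7

Using pₖ = aₖpₖ₋₁ + pₖ₋₂, qₖ = aₖqₖ₋₁ + qₖ₋₂ (with p₋₁=1, p₋₂=0, q₋₁=0, q₋₂=1):
  k=0: a=19, p=19, q=1
  k=1: a=3, p=58, q=3
  k=2: a=2, p=135, q=7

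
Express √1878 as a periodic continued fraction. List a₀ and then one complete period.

a₀ = ⌊√1878⌋ = 43.
With m₀=0, d₀=1 and mₖ₊₁ = dₖaₖ − mₖ, dₖ₊₁ = (n − mₖ₊₁²)/dₖ, aₖ₊₁ = ⌊(a₀+mₖ₊₁)/dₖ₊₁⌋:
  k=1: m=43, d=29, a=2
  k=2: m=15, d=57, a=1
  k=3: m=42, d=2, a=42
  k=4: m=42, d=57, a=1
  k=5: m=15, d=29, a=2
  k=6: m=43, d=1, a=86
d=1 and a=2a₀=86 at k=6, so the next step gives (m, d) = (43, 29) again — its k=1 value — and the period has length 6.

[43; 2, 1, 42, 1, 2, 86]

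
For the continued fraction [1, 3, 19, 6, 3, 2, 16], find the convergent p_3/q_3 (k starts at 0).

Using pₖ = aₖpₖ₋₁ + pₖ₋₂, qₖ = aₖqₖ₋₁ + qₖ₋₂ (with p₋₁=1, p₋₂=0, q₋₁=0, q₋₂=1):
  k=0: a=1, p=1, q=1
  k=1: a=3, p=4, q=3
  k=2: a=19, p=77, q=58
  k=3: a=6, p=466, q=351

466/351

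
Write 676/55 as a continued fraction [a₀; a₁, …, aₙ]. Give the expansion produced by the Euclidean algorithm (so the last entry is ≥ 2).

676 = 12×55 + 16
55 = 3×16 + 7
16 = 2×7 + 2
7 = 3×2 + 1
2 = 2×1 + 0  (stop)
So 676/55 = [12; 3, 2, 3, 2].

[12; 3, 2, 3, 2]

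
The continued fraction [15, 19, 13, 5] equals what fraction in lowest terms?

Using pₖ = aₖpₖ₋₁ + pₖ₋₂ and qₖ = aₖqₖ₋₁ + qₖ₋₂:
  k=0: a=15, p=15, q=1
  k=1: a=19, p=286, q=19
  k=2: a=13, p=3733, q=248
  k=3: a=5, p=18951, q=1259

18951/1259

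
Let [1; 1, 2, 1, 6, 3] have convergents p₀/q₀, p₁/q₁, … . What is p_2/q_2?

5/3

Using pₖ = aₖpₖ₋₁ + pₖ₋₂, qₖ = aₖqₖ₋₁ + qₖ₋₂ (with p₋₁=1, p₋₂=0, q₋₁=0, q₋₂=1):
  k=0: a=1, p=1, q=1
  k=1: a=1, p=2, q=1
  k=2: a=2, p=5, q=3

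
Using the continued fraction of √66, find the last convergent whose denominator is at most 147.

√66 = [8; 8, 16, …] (period length 2).
Convergents:
  p_0/q_0 = 8/1
  p_1/q_1 = 65/8
  p_2/q_2 = 1048/129
  p_3/q_3 = 8449/1040
q_2 = 129 ≤ 147 < 1040 = q_3, so the answer is 1048/129.

1048/129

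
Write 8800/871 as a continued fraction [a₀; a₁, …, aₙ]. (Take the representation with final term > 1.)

[10; 9, 1, 2, 9, 1, 2]

8800 = 10*871 + 90
871 = 9*90 + 61
90 = 1*61 + 29
61 = 2*29 + 3
29 = 9*3 + 2
3 = 1*2 + 1
2 = 2*1 + 0  (stop)
So 8800/871 = [10; 9, 1, 2, 9, 1, 2].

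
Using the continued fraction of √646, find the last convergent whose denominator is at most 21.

√646 = [25; 2, 2, 2, 50, …] (period length 4).
Convergents:
  p_0/q_0 = 25/1
  p_1/q_1 = 51/2
  p_2/q_2 = 127/5
  p_3/q_3 = 305/12
  p_4/q_4 = 15377/605
q_3 = 12 ≤ 21 < 605 = q_4, so the answer is 305/12.

305/12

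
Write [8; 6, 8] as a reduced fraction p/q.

Using pₖ = aₖpₖ₋₁ + pₖ₋₂ and qₖ = aₖqₖ₋₁ + qₖ₋₂:
  k=0: a=8, p=8, q=1
  k=1: a=6, p=49, q=6
  k=2: a=8, p=400, q=49

400/49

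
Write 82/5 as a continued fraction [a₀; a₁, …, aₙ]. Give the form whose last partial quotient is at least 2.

82 = 16·5 + 2
5 = 2·2 + 1
2 = 2·1 + 0  (stop)
So 82/5 = [16; 2, 2].

[16; 2, 2]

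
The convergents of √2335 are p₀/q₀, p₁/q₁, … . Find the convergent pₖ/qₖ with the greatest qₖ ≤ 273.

4204/87

√2335 = [48; 3, 9, 3, 96, …] (period length 4).
Convergents:
  p_0/q_0 = 48/1
  p_1/q_1 = 145/3
  p_2/q_2 = 1353/28
  p_3/q_3 = 4204/87
  p_4/q_4 = 404937/8380
q_3 = 87 ≤ 273 < 8380 = q_4, so the answer is 4204/87.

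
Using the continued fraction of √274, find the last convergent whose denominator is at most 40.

629/38

√274 = [16; 1, 1, 4, 4, 1, 1, 32, …] (period length 7).
Convergents:
  p_0/q_0 = 16/1
  p_1/q_1 = 17/1
  p_2/q_2 = 33/2
  p_3/q_3 = 149/9
  p_4/q_4 = 629/38
  p_5/q_5 = 778/47
q_4 = 38 ≤ 40 < 47 = q_5, so the answer is 629/38.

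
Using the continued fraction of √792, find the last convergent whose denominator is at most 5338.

77617/2758

√792 = [28; 7, 56, …] (period length 2).
Convergents:
  p_0/q_0 = 28/1
  p_1/q_1 = 197/7
  p_2/q_2 = 11060/393
  p_3/q_3 = 77617/2758
  p_4/q_4 = 4357612/154841
q_3 = 2758 ≤ 5338 < 154841 = q_4, so the answer is 77617/2758.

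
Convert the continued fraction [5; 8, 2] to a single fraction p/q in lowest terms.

Fold from the inside: start with 2/1.
  8 + 1/2 = 17/2
  5 + 2/17 = 87/17

87/17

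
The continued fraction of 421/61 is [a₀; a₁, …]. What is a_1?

421 = 6·61 + 55   →  a_0 = 6
61 = 1·55 + 6   →  a_1 = 1

1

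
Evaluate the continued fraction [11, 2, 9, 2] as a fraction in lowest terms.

459/40

Using pₖ = aₖpₖ₋₁ + pₖ₋₂ and qₖ = aₖqₖ₋₁ + qₖ₋₂:
  k=0: a=11, p=11, q=1
  k=1: a=2, p=23, q=2
  k=2: a=9, p=218, q=19
  k=3: a=2, p=459, q=40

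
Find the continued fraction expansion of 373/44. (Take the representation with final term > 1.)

373 = 8·44 + 21
44 = 2·21 + 2
21 = 10·2 + 1
2 = 2·1 + 0  (stop)
So 373/44 = [8; 2, 10, 2].

[8; 2, 10, 2]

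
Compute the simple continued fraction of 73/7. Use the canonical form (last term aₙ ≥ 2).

73 = 10·7 + 3
7 = 2·3 + 1
3 = 3·1 + 0  (stop)
So 73/7 = [10; 2, 3].

[10; 2, 3]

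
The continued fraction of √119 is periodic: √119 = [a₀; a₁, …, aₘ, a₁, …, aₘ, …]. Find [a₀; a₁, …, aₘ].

[10; 1, 9, 1, 20]

a₀ = ⌊√119⌋ = 10.
With m₀=0, d₀=1 and mₖ₊₁ = dₖaₖ − mₖ, dₖ₊₁ = (n − mₖ₊₁²)/dₖ, aₖ₊₁ = ⌊(a₀+mₖ₊₁)/dₖ₊₁⌋:
  k=1: m=10, d=19, a=1
  k=2: m=9, d=2, a=9
  k=3: m=9, d=19, a=1
  k=4: m=10, d=1, a=20
d=1 and a=2a₀=20 at k=4, so the next step gives (m, d) = (10, 19) again — its k=1 value — and the period has length 4.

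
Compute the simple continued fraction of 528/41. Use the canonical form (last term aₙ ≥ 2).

[12; 1, 7, 5]

528 = 12×41 + 36
41 = 1×36 + 5
36 = 7×5 + 1
5 = 5×1 + 0  (stop)
So 528/41 = [12; 1, 7, 5].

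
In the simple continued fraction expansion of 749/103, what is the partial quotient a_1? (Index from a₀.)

749 = 7·103 + 28   →  a_0 = 7
103 = 3·28 + 19   →  a_1 = 3

3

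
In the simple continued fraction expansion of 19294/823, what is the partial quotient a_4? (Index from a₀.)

12

19294 = 23·823 + 365   →  a_0 = 23
823 = 2·365 + 93   →  a_1 = 2
365 = 3·93 + 86   →  a_2 = 3
93 = 1·86 + 7   →  a_3 = 1
86 = 12·7 + 2   →  a_4 = 12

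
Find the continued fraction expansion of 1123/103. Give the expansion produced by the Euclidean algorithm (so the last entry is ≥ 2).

1123 = 10×103 + 93
103 = 1×93 + 10
93 = 9×10 + 3
10 = 3×3 + 1
3 = 3×1 + 0  (stop)
So 1123/103 = [10; 1, 9, 3, 3].

[10; 1, 9, 3, 3]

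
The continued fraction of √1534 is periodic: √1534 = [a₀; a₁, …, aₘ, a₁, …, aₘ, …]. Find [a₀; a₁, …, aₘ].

a₀ = ⌊√1534⌋ = 39.
With m₀=0, d₀=1 and mₖ₊₁ = dₖaₖ − mₖ, dₖ₊₁ = (n − mₖ₊₁²)/dₖ, aₖ₊₁ = ⌊(a₀+mₖ₊₁)/dₖ₊₁⌋:
  k=1: m=39, d=13, a=6
  k=2: m=39, d=1, a=78
d=1 and a=2a₀=78 at k=2, so the next step gives (m, d) = (39, 13) again — its k=1 value — and the period has length 2.

[39; 6, 78]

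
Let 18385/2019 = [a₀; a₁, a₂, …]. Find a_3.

3

18385 = 9·2019 + 214   →  a_0 = 9
2019 = 9·214 + 93   →  a_1 = 9
214 = 2·93 + 28   →  a_2 = 2
93 = 3·28 + 9   →  a_3 = 3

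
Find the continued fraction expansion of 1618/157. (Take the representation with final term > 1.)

[10; 3, 3, 1, 2, 4]

1618 = 10·157 + 48
157 = 3·48 + 13
48 = 3·13 + 9
13 = 1·9 + 4
9 = 2·4 + 1
4 = 4·1 + 0  (stop)
So 1618/157 = [10; 3, 3, 1, 2, 4].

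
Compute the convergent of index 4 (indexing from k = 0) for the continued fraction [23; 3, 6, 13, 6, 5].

35417/1519

Using pₖ = aₖpₖ₋₁ + pₖ₋₂, qₖ = aₖqₖ₋₁ + qₖ₋₂ (with p₋₁=1, p₋₂=0, q₋₁=0, q₋₂=1):
  k=0: a=23, p=23, q=1
  k=1: a=3, p=70, q=3
  k=2: a=6, p=443, q=19
  k=3: a=13, p=5829, q=250
  k=4: a=6, p=35417, q=1519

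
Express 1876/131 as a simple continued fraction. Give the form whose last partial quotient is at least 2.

[14; 3, 8, 2, 2]

1876 = 14×131 + 42
131 = 3×42 + 5
42 = 8×5 + 2
5 = 2×2 + 1
2 = 2×1 + 0  (stop)
So 1876/131 = [14; 3, 8, 2, 2].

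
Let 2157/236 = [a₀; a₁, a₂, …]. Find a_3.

2157 = 9·236 + 33   →  a_0 = 9
236 = 7·33 + 5   →  a_1 = 7
33 = 6·5 + 3   →  a_2 = 6
5 = 1·3 + 2   →  a_3 = 1

1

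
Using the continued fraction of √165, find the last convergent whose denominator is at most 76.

√165 = [12; 1, 5, 2, 5, 1, 24, …] (period length 6).
Convergents:
  p_0/q_0 = 12/1
  p_1/q_1 = 13/1
  p_2/q_2 = 77/6
  p_3/q_3 = 167/13
  p_4/q_4 = 912/71
  p_5/q_5 = 1079/84
q_4 = 71 ≤ 76 < 84 = q_5, so the answer is 912/71.

912/71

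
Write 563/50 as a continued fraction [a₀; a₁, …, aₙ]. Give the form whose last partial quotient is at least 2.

563 = 11×50 + 13
50 = 3×13 + 11
13 = 1×11 + 2
11 = 5×2 + 1
2 = 2×1 + 0  (stop)
So 563/50 = [11; 3, 1, 5, 2].

[11; 3, 1, 5, 2]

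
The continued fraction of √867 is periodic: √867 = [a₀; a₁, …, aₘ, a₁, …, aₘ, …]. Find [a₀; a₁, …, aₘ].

[29; 2, 4, 29, 4, 2, 58]

a₀ = ⌊√867⌋ = 29.
With m₀=0, d₀=1 and mₖ₊₁ = dₖaₖ − mₖ, dₖ₊₁ = (n − mₖ₊₁²)/dₖ, aₖ₊₁ = ⌊(a₀+mₖ₊₁)/dₖ₊₁⌋:
  k=1: m=29, d=26, a=2
  k=2: m=23, d=13, a=4
  k=3: m=29, d=2, a=29
  k=4: m=29, d=13, a=4
  k=5: m=23, d=26, a=2
  k=6: m=29, d=1, a=58
d=1 and a=2a₀=58 at k=6, so the next step gives (m, d) = (29, 26) again — its k=1 value — and the period has length 6.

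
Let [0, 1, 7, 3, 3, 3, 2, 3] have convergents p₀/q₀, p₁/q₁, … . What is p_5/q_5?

Using pₖ = aₖpₖ₋₁ + pₖ₋₂, qₖ = aₖqₖ₋₁ + qₖ₋₂ (with p₋₁=1, p₋₂=0, q₋₁=0, q₋₂=1):
  k=0: a=0, p=0, q=1
  k=1: a=1, p=1, q=1
  k=2: a=7, p=7, q=8
  k=3: a=3, p=22, q=25
  k=4: a=3, p=73, q=83
  k=5: a=3, p=241, q=274

241/274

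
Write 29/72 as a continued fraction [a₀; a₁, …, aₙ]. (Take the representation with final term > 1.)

[0; 2, 2, 14]

29 = 0×72 + 29
72 = 2×29 + 14
29 = 2×14 + 1
14 = 14×1 + 0  (stop)
So 29/72 = [0; 2, 2, 14].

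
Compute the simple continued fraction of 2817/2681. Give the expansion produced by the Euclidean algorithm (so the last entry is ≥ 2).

[1; 19, 1, 2, 2, 19]

2817 = 1*2681 + 136
2681 = 19*136 + 97
136 = 1*97 + 39
97 = 2*39 + 19
39 = 2*19 + 1
19 = 19*1 + 0  (stop)
So 2817/2681 = [1; 19, 1, 2, 2, 19].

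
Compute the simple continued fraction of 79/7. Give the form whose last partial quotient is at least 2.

[11; 3, 2]

79 = 11×7 + 2
7 = 3×2 + 1
2 = 2×1 + 0  (stop)
So 79/7 = [11; 3, 2].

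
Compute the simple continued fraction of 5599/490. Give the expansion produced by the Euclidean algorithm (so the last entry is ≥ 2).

5599 = 11×490 + 209
490 = 2×209 + 72
209 = 2×72 + 65
72 = 1×65 + 7
65 = 9×7 + 2
7 = 3×2 + 1
2 = 2×1 + 0  (stop)
So 5599/490 = [11; 2, 2, 1, 9, 3, 2].

[11; 2, 2, 1, 9, 3, 2]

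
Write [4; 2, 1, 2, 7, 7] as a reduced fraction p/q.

Fold from the inside: start with 7/1.
  7 + 1/7 = 50/7
  2 + 7/50 = 107/50
  1 + 50/107 = 157/107
  2 + 107/157 = 421/157
  4 + 157/421 = 1841/421

1841/421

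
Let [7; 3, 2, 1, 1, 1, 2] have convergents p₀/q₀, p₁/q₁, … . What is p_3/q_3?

Using pₖ = aₖpₖ₋₁ + pₖ₋₂, qₖ = aₖqₖ₋₁ + qₖ₋₂ (with p₋₁=1, p₋₂=0, q₋₁=0, q₋₂=1):
  k=0: a=7, p=7, q=1
  k=1: a=3, p=22, q=3
  k=2: a=2, p=51, q=7
  k=3: a=1, p=73, q=10

73/10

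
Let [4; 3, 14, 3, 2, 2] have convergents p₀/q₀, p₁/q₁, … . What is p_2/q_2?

186/43

Using pₖ = aₖpₖ₋₁ + pₖ₋₂, qₖ = aₖqₖ₋₁ + qₖ₋₂ (with p₋₁=1, p₋₂=0, q₋₁=0, q₋₂=1):
  k=0: a=4, p=4, q=1
  k=1: a=3, p=13, q=3
  k=2: a=14, p=186, q=43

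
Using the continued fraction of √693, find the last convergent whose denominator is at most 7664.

80054/3041

√693 = [26; 3, 12, 1, 4, 1, 12, 3, 52, …] (period length 8).
Convergents:
  p_0/q_0 = 26/1
  p_1/q_1 = 79/3
  p_2/q_2 = 974/37
  p_3/q_3 = 1053/40
  p_4/q_4 = 5186/197
  p_5/q_5 = 6239/237
  p_6/q_6 = 80054/3041
  p_7/q_7 = 246401/9360
q_6 = 3041 ≤ 7664 < 9360 = q_7, so the answer is 80054/3041.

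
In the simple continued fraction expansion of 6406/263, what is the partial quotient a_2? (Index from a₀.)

1

6406 = 24·263 + 94   →  a_0 = 24
263 = 2·94 + 75   →  a_1 = 2
94 = 1·75 + 19   →  a_2 = 1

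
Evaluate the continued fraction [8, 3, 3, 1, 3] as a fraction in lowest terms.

Fold from the inside: start with 3/1.
  1 + 1/3 = 4/3
  3 + 3/4 = 15/4
  3 + 4/15 = 49/15
  8 + 15/49 = 407/49

407/49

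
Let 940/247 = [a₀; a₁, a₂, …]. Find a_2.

940 = 3·247 + 199   →  a_0 = 3
247 = 1·199 + 48   →  a_1 = 1
199 = 4·48 + 7   →  a_2 = 4

4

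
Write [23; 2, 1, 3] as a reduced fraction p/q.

Fold from the inside: start with 3/1.
  1 + 1/3 = 4/3
  2 + 3/4 = 11/4
  23 + 4/11 = 257/11

257/11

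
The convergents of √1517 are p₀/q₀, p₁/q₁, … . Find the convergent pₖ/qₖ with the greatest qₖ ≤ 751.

28082/721

√1517 = [38; 1, 18, 2, 18, 1, 76, …] (period length 6).
Convergents:
  p_0/q_0 = 38/1
  p_1/q_1 = 39/1
  p_2/q_2 = 740/19
  p_3/q_3 = 1519/39
  p_4/q_4 = 28082/721
  p_5/q_5 = 29601/760
q_4 = 721 ≤ 751 < 760 = q_5, so the answer is 28082/721.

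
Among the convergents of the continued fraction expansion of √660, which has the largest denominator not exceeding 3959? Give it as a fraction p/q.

55774/2171

√660 = [25; 1, 2, 4, 2, 1, 50, …] (period length 6).
Convergents:
  p_0/q_0 = 25/1
  p_1/q_1 = 26/1
  p_2/q_2 = 77/3
  p_3/q_3 = 334/13
  p_4/q_4 = 745/29
  p_5/q_5 = 1079/42
  p_6/q_6 = 54695/2129
  p_7/q_7 = 55774/2171
  p_8/q_8 = 166243/6471
q_7 = 2171 ≤ 3959 < 6471 = q_8, so the answer is 55774/2171.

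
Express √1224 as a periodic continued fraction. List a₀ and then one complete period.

a₀ = ⌊√1224⌋ = 34.
With m₀=0, d₀=1 and mₖ₊₁ = dₖaₖ − mₖ, dₖ₊₁ = (n − mₖ₊₁²)/dₖ, aₖ₊₁ = ⌊(a₀+mₖ₊₁)/dₖ₊₁⌋:
  k=1: m=34, d=68, a=1
  k=2: m=34, d=1, a=68
d=1 and a=2a₀=68 at k=2, so the next step gives (m, d) = (34, 68) again — its k=1 value — and the period has length 2.

[34; 1, 68]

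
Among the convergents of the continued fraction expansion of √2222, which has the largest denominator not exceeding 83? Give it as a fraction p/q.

√2222 = [47; 7, 4, 7, 94, …] (period length 4).
Convergents:
  p_0/q_0 = 47/1
  p_1/q_1 = 330/7
  p_2/q_2 = 1367/29
  p_3/q_3 = 9899/210
q_2 = 29 ≤ 83 < 210 = q_3, so the answer is 1367/29.

1367/29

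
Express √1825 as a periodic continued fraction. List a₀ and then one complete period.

[42; 1, 2, 1, 1, 2, 1, 84]

a₀ = ⌊√1825⌋ = 42.
With m₀=0, d₀=1 and mₖ₊₁ = dₖaₖ − mₖ, dₖ₊₁ = (n − mₖ₊₁²)/dₖ, aₖ₊₁ = ⌊(a₀+mₖ₊₁)/dₖ₊₁⌋:
  k=1: m=42, d=61, a=1
  k=2: m=19, d=24, a=2
  k=3: m=29, d=41, a=1
  k=4: m=12, d=41, a=1
  k=5: m=29, d=24, a=2
  k=6: m=19, d=61, a=1
  k=7: m=42, d=1, a=84
d=1 and a=2a₀=84 at k=7, so the next step gives (m, d) = (42, 61) again — its k=1 value — and the period has length 7.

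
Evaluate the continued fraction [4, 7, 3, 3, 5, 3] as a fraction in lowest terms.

Fold from the inside: start with 3/1.
  5 + 1/3 = 16/3
  3 + 3/16 = 51/16
  3 + 16/51 = 169/51
  7 + 51/169 = 1234/169
  4 + 169/1234 = 5105/1234

5105/1234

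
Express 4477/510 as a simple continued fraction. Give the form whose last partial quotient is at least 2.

4477 = 8×510 + 397
510 = 1×397 + 113
397 = 3×113 + 58
113 = 1×58 + 55
58 = 1×55 + 3
55 = 18×3 + 1
3 = 3×1 + 0  (stop)
So 4477/510 = [8; 1, 3, 1, 1, 18, 3].

[8; 1, 3, 1, 1, 18, 3]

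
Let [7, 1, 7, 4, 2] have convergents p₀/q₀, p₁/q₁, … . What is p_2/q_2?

63/8

Using pₖ = aₖpₖ₋₁ + pₖ₋₂, qₖ = aₖqₖ₋₁ + qₖ₋₂ (with p₋₁=1, p₋₂=0, q₋₁=0, q₋₂=1):
  k=0: a=7, p=7, q=1
  k=1: a=1, p=8, q=1
  k=2: a=7, p=63, q=8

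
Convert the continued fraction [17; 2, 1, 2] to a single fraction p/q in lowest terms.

139/8

Fold from the inside: start with 2/1.
  1 + 1/2 = 3/2
  2 + 2/3 = 8/3
  17 + 3/8 = 139/8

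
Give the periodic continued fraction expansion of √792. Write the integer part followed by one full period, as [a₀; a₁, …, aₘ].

a₀ = ⌊√792⌋ = 28.

[28; 7, 56]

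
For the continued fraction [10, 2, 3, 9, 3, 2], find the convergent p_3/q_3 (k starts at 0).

678/65

Using pₖ = aₖpₖ₋₁ + pₖ₋₂, qₖ = aₖqₖ₋₁ + qₖ₋₂ (with p₋₁=1, p₋₂=0, q₋₁=0, q₋₂=1):
  k=0: a=10, p=10, q=1
  k=1: a=2, p=21, q=2
  k=2: a=3, p=73, q=7
  k=3: a=9, p=678, q=65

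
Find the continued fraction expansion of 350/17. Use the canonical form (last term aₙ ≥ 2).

350 = 20×17 + 10
17 = 1×10 + 7
10 = 1×7 + 3
7 = 2×3 + 1
3 = 3×1 + 0  (stop)
So 350/17 = [20; 1, 1, 2, 3].

[20; 1, 1, 2, 3]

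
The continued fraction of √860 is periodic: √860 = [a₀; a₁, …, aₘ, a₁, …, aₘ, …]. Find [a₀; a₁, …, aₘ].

a₀ = ⌊√860⌋ = 29.
With m₀=0, d₀=1 and mₖ₊₁ = dₖaₖ − mₖ, dₖ₊₁ = (n − mₖ₊₁²)/dₖ, aₖ₊₁ = ⌊(a₀+mₖ₊₁)/dₖ₊₁⌋:
  k=1: m=29, d=19, a=3
  k=2: m=28, d=4, a=14
  k=3: m=28, d=19, a=3
  k=4: m=29, d=1, a=58
d=1 and a=2a₀=58 at k=4, so the next step gives (m, d) = (29, 19) again — its k=1 value — and the period has length 4.

[29; 3, 14, 3, 58]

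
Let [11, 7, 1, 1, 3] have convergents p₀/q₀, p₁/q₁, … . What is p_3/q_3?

167/15

Using pₖ = aₖpₖ₋₁ + pₖ₋₂, qₖ = aₖqₖ₋₁ + qₖ₋₂ (with p₋₁=1, p₋₂=0, q₋₁=0, q₋₂=1):
  k=0: a=11, p=11, q=1
  k=1: a=7, p=78, q=7
  k=2: a=1, p=89, q=8
  k=3: a=1, p=167, q=15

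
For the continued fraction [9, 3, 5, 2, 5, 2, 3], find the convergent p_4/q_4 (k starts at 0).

Using pₖ = aₖpₖ₋₁ + pₖ₋₂, qₖ = aₖqₖ₋₁ + qₖ₋₂ (with p₋₁=1, p₋₂=0, q₋₁=0, q₋₂=1):
  k=0: a=9, p=9, q=1
  k=1: a=3, p=28, q=3
  k=2: a=5, p=149, q=16
  k=3: a=2, p=326, q=35
  k=4: a=5, p=1779, q=191

1779/191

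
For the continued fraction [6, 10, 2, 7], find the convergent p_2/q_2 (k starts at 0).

Using pₖ = aₖpₖ₋₁ + pₖ₋₂, qₖ = aₖqₖ₋₁ + qₖ₋₂ (with p₋₁=1, p₋₂=0, q₋₁=0, q₋₂=1):
  k=0: a=6, p=6, q=1
  k=1: a=10, p=61, q=10
  k=2: a=2, p=128, q=21

128/21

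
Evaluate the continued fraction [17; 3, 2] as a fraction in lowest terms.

121/7

Using pₖ = aₖpₖ₋₁ + pₖ₋₂ and qₖ = aₖqₖ₋₁ + qₖ₋₂:
  k=0: a=17, p=17, q=1
  k=1: a=3, p=52, q=3
  k=2: a=2, p=121, q=7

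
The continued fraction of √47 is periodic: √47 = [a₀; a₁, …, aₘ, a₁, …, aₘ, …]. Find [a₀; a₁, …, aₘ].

[6; 1, 5, 1, 12]

a₀ = ⌊√47⌋ = 6.
With m₀=0, d₀=1 and mₖ₊₁ = dₖaₖ − mₖ, dₖ₊₁ = (n − mₖ₊₁²)/dₖ, aₖ₊₁ = ⌊(a₀+mₖ₊₁)/dₖ₊₁⌋:
  k=1: m=6, d=11, a=1
  k=2: m=5, d=2, a=5
  k=3: m=5, d=11, a=1
  k=4: m=6, d=1, a=12
d=1 and a=2a₀=12 at k=4, so the next step gives (m, d) = (6, 11) again — its k=1 value — and the period has length 4.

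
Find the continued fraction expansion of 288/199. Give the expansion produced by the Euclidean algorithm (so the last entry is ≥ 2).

288 = 1×199 + 89
199 = 2×89 + 21
89 = 4×21 + 5
21 = 4×5 + 1
5 = 5×1 + 0  (stop)
So 288/199 = [1; 2, 4, 4, 5].

[1; 2, 4, 4, 5]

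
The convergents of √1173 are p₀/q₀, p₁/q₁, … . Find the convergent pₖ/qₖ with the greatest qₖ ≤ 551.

√1173 = [34; 4, 68, …] (period length 2).
Convergents:
  p_0/q_0 = 34/1
  p_1/q_1 = 137/4
  p_2/q_2 = 9350/273
  p_3/q_3 = 37537/1096
q_2 = 273 ≤ 551 < 1096 = q_3, so the answer is 9350/273.

9350/273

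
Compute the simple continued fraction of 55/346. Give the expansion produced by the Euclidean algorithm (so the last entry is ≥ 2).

55 = 0·346 + 55
346 = 6·55 + 16
55 = 3·16 + 7
16 = 2·7 + 2
7 = 3·2 + 1
2 = 2·1 + 0  (stop)
So 55/346 = [0; 6, 3, 2, 3, 2].

[0; 6, 3, 2, 3, 2]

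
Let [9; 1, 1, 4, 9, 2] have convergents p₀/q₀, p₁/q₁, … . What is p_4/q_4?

793/83

Using pₖ = aₖpₖ₋₁ + pₖ₋₂, qₖ = aₖqₖ₋₁ + qₖ₋₂ (with p₋₁=1, p₋₂=0, q₋₁=0, q₋₂=1):
  k=0: a=9, p=9, q=1
  k=1: a=1, p=10, q=1
  k=2: a=1, p=19, q=2
  k=3: a=4, p=86, q=9
  k=4: a=9, p=793, q=83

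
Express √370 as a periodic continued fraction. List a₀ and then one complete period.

a₀ = ⌊√370⌋ = 19.
With m₀=0, d₀=1 and mₖ₊₁ = dₖaₖ − mₖ, dₖ₊₁ = (n − mₖ₊₁²)/dₖ, aₖ₊₁ = ⌊(a₀+mₖ₊₁)/dₖ₊₁⌋:
  k=1: m=19, d=9, a=4
  k=2: m=17, d=9, a=4
  k=3: m=19, d=1, a=38
d=1 and a=2a₀=38 at k=3, so the next step gives (m, d) = (19, 9) again — its k=1 value — and the period has length 3.

[19; 4, 4, 38]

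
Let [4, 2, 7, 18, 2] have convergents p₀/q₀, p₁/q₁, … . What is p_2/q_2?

67/15

Using pₖ = aₖpₖ₋₁ + pₖ₋₂, qₖ = aₖqₖ₋₁ + qₖ₋₂ (with p₋₁=1, p₋₂=0, q₋₁=0, q₋₂=1):
  k=0: a=4, p=4, q=1
  k=1: a=2, p=9, q=2
  k=2: a=7, p=67, q=15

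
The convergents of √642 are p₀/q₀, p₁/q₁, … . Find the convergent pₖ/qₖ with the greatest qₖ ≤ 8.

76/3

√642 = [25; 2, 1, 24, 1, 2, 50, …] (period length 6).
Convergents:
  p_0/q_0 = 25/1
  p_1/q_1 = 51/2
  p_2/q_2 = 76/3
  p_3/q_3 = 1875/74
q_2 = 3 ≤ 8 < 74 = q_3, so the answer is 76/3.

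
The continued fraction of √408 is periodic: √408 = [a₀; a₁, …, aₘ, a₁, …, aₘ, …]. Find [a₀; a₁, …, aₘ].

a₀ = ⌊√408⌋ = 20.
With m₀=0, d₀=1 and mₖ₊₁ = dₖaₖ − mₖ, dₖ₊₁ = (n − mₖ₊₁²)/dₖ, aₖ₊₁ = ⌊(a₀+mₖ₊₁)/dₖ₊₁⌋:
  k=1: m=20, d=8, a=5
  k=2: m=20, d=1, a=40
d=1 and a=2a₀=40 at k=2, so the next step gives (m, d) = (20, 8) again — its k=1 value — and the period has length 2.

[20; 5, 40]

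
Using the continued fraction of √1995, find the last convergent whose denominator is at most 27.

√1995 = [44; 1, 1, 1, 88, …] (period length 4).
Convergents:
  p_0/q_0 = 44/1
  p_1/q_1 = 45/1
  p_2/q_2 = 89/2
  p_3/q_3 = 134/3
  p_4/q_4 = 11881/266
q_3 = 3 ≤ 27 < 266 = q_4, so the answer is 134/3.

134/3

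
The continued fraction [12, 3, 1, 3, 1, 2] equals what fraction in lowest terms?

650/53

Using pₖ = aₖpₖ₋₁ + pₖ₋₂ and qₖ = aₖqₖ₋₁ + qₖ₋₂:
  k=0: a=12, p=12, q=1
  k=1: a=3, p=37, q=3
  k=2: a=1, p=49, q=4
  k=3: a=3, p=184, q=15
  k=4: a=1, p=233, q=19
  k=5: a=2, p=650, q=53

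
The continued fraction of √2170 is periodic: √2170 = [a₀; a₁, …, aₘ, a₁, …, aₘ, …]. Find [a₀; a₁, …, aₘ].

[46; 1, 1, 2, 1, 1, 92]

a₀ = ⌊√2170⌋ = 46.
With m₀=0, d₀=1 and mₖ₊₁ = dₖaₖ − mₖ, dₖ₊₁ = (n − mₖ₊₁²)/dₖ, aₖ₊₁ = ⌊(a₀+mₖ₊₁)/dₖ₊₁⌋:
  k=1: m=46, d=54, a=1
  k=2: m=8, d=39, a=1
  k=3: m=31, d=31, a=2
  k=4: m=31, d=39, a=1
  k=5: m=8, d=54, a=1
  k=6: m=46, d=1, a=92
d=1 and a=2a₀=92 at k=6, so the next step gives (m, d) = (46, 54) again — its k=1 value — and the period has length 6.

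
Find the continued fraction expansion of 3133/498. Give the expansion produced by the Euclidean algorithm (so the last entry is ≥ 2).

[6; 3, 2, 3, 3, 6]

3133 = 6*498 + 145
498 = 3*145 + 63
145 = 2*63 + 19
63 = 3*19 + 6
19 = 3*6 + 1
6 = 6*1 + 0  (stop)
So 3133/498 = [6; 3, 2, 3, 3, 6].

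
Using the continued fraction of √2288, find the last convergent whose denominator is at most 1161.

√2288 = [47; 1, 4, 1, 94, …] (period length 4).
Convergents:
  p_0/q_0 = 47/1
  p_1/q_1 = 48/1
  p_2/q_2 = 239/5
  p_3/q_3 = 287/6
  p_4/q_4 = 27217/569
  p_5/q_5 = 27504/575
  p_6/q_6 = 137233/2869
q_5 = 575 ≤ 1161 < 2869 = q_6, so the answer is 27504/575.

27504/575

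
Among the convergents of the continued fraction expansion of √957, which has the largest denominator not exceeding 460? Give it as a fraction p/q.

13890/449

√957 = [30; 1, 14, 2, 14, 1, 60, …] (period length 6).
Convergents:
  p_0/q_0 = 30/1
  p_1/q_1 = 31/1
  p_2/q_2 = 464/15
  p_3/q_3 = 959/31
  p_4/q_4 = 13890/449
  p_5/q_5 = 14849/480
q_4 = 449 ≤ 460 < 480 = q_5, so the answer is 13890/449.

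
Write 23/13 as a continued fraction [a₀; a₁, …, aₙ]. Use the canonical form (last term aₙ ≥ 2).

23 = 1*13 + 10
13 = 1*10 + 3
10 = 3*3 + 1
3 = 3*1 + 0  (stop)
So 23/13 = [1; 1, 3, 3].

[1; 1, 3, 3]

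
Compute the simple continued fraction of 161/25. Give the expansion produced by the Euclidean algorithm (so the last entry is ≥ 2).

[6; 2, 3, 1, 2]

161 = 6·25 + 11
25 = 2·11 + 3
11 = 3·3 + 2
3 = 1·2 + 1
2 = 2·1 + 0  (stop)
So 161/25 = [6; 2, 3, 1, 2].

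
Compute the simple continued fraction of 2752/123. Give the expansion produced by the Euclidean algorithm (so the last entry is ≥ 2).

2752 = 22·123 + 46
123 = 2·46 + 31
46 = 1·31 + 15
31 = 2·15 + 1
15 = 15·1 + 0  (stop)
So 2752/123 = [22; 2, 1, 2, 15].

[22; 2, 1, 2, 15]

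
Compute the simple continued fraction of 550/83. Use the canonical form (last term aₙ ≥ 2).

[6; 1, 1, 1, 2, 10]

550 = 6×83 + 52
83 = 1×52 + 31
52 = 1×31 + 21
31 = 1×21 + 10
21 = 2×10 + 1
10 = 10×1 + 0  (stop)
So 550/83 = [6; 1, 1, 1, 2, 10].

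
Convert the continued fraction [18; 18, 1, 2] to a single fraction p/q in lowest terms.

1011/56

Using pₖ = aₖpₖ₋₁ + pₖ₋₂ and qₖ = aₖqₖ₋₁ + qₖ₋₂:
  k=0: a=18, p=18, q=1
  k=1: a=18, p=325, q=18
  k=2: a=1, p=343, q=19
  k=3: a=2, p=1011, q=56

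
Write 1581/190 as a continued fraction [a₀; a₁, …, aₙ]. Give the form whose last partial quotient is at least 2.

[8; 3, 8, 1, 2, 2]

1581 = 8·190 + 61
190 = 3·61 + 7
61 = 8·7 + 5
7 = 1·5 + 2
5 = 2·2 + 1
2 = 2·1 + 0  (stop)
So 1581/190 = [8; 3, 8, 1, 2, 2].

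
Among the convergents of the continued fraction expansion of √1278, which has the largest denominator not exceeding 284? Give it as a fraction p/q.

√1278 = [35; 1, 2, 1, 70, …] (period length 4).
Convergents:
  p_0/q_0 = 35/1
  p_1/q_1 = 36/1
  p_2/q_2 = 107/3
  p_3/q_3 = 143/4
  p_4/q_4 = 10117/283
  p_5/q_5 = 10260/287
q_4 = 283 ≤ 284 < 287 = q_5, so the answer is 10117/283.

10117/283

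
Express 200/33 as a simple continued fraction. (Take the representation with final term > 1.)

200 = 6*33 + 2
33 = 16*2 + 1
2 = 2*1 + 0  (stop)
So 200/33 = [6; 16, 2].

[6; 16, 2]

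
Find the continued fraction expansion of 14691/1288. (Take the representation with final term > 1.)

14691 = 11·1288 + 523
1288 = 2·523 + 242
523 = 2·242 + 39
242 = 6·39 + 8
39 = 4·8 + 7
8 = 1·7 + 1
7 = 7·1 + 0  (stop)
So 14691/1288 = [11; 2, 2, 6, 4, 1, 7].

[11; 2, 2, 6, 4, 1, 7]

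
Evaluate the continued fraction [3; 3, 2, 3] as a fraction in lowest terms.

Using pₖ = aₖpₖ₋₁ + pₖ₋₂ and qₖ = aₖqₖ₋₁ + qₖ₋₂:
  k=0: a=3, p=3, q=1
  k=1: a=3, p=10, q=3
  k=2: a=2, p=23, q=7
  k=3: a=3, p=79, q=24

79/24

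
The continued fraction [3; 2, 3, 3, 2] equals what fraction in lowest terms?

Using pₖ = aₖpₖ₋₁ + pₖ₋₂ and qₖ = aₖqₖ₋₁ + qₖ₋₂:
  k=0: a=3, p=3, q=1
  k=1: a=2, p=7, q=2
  k=2: a=3, p=24, q=7
  k=3: a=3, p=79, q=23
  k=4: a=2, p=182, q=53

182/53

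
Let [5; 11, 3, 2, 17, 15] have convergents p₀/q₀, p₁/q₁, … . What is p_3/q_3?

402/79

Using pₖ = aₖpₖ₋₁ + pₖ₋₂, qₖ = aₖqₖ₋₁ + qₖ₋₂ (with p₋₁=1, p₋₂=0, q₋₁=0, q₋₂=1):
  k=0: a=5, p=5, q=1
  k=1: a=11, p=56, q=11
  k=2: a=3, p=173, q=34
  k=3: a=2, p=402, q=79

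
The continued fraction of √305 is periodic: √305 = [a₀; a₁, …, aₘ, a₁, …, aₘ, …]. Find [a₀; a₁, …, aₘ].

a₀ = ⌊√305⌋ = 17.

[17; 2, 6, 2, 34]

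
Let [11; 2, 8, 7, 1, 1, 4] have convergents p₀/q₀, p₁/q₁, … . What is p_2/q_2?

195/17

Using pₖ = aₖpₖ₋₁ + pₖ₋₂, qₖ = aₖqₖ₋₁ + qₖ₋₂ (with p₋₁=1, p₋₂=0, q₋₁=0, q₋₂=1):
  k=0: a=11, p=11, q=1
  k=1: a=2, p=23, q=2
  k=2: a=8, p=195, q=17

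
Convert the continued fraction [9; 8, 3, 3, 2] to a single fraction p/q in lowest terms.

1742/191

Fold from the inside: start with 2/1.
  3 + 1/2 = 7/2
  3 + 2/7 = 23/7
  8 + 7/23 = 191/23
  9 + 23/191 = 1742/191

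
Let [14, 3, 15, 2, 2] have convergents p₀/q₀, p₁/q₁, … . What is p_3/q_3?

1361/95

Using pₖ = aₖpₖ₋₁ + pₖ₋₂, qₖ = aₖqₖ₋₁ + qₖ₋₂ (with p₋₁=1, p₋₂=0, q₋₁=0, q₋₂=1):
  k=0: a=14, p=14, q=1
  k=1: a=3, p=43, q=3
  k=2: a=15, p=659, q=46
  k=3: a=2, p=1361, q=95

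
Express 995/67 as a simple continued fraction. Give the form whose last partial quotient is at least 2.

[14; 1, 5, 1, 2, 3]

995 = 14*67 + 57
67 = 1*57 + 10
57 = 5*10 + 7
10 = 1*7 + 3
7 = 2*3 + 1
3 = 3*1 + 0  (stop)
So 995/67 = [14; 1, 5, 1, 2, 3].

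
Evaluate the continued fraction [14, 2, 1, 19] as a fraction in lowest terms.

Using pₖ = aₖpₖ₋₁ + pₖ₋₂ and qₖ = aₖqₖ₋₁ + qₖ₋₂:
  k=0: a=14, p=14, q=1
  k=1: a=2, p=29, q=2
  k=2: a=1, p=43, q=3
  k=3: a=19, p=846, q=59

846/59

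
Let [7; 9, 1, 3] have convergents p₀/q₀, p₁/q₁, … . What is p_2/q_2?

71/10

Using pₖ = aₖpₖ₋₁ + pₖ₋₂, qₖ = aₖqₖ₋₁ + qₖ₋₂ (with p₋₁=1, p₋₂=0, q₋₁=0, q₋₂=1):
  k=0: a=7, p=7, q=1
  k=1: a=9, p=64, q=9
  k=2: a=1, p=71, q=10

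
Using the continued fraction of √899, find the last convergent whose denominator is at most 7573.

107910/3599

√899 = [29; 1, 58, …] (period length 2).
Convergents:
  p_0/q_0 = 29/1
  p_1/q_1 = 30/1
  p_2/q_2 = 1769/59
  p_3/q_3 = 1799/60
  p_4/q_4 = 106111/3539
  p_5/q_5 = 107910/3599
  p_6/q_6 = 6364891/212281
q_5 = 3599 ≤ 7573 < 212281 = q_6, so the answer is 107910/3599.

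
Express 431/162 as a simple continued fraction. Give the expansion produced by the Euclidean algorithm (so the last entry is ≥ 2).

[2; 1, 1, 1, 17, 3]

431 = 2·162 + 107
162 = 1·107 + 55
107 = 1·55 + 52
55 = 1·52 + 3
52 = 17·3 + 1
3 = 3·1 + 0  (stop)
So 431/162 = [2; 1, 1, 1, 17, 3].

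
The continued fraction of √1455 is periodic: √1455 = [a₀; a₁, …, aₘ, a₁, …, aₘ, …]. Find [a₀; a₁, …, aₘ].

[38; 6, 1, 11, 1, 6, 76]

a₀ = ⌊√1455⌋ = 38.
With m₀=0, d₀=1 and mₖ₊₁ = dₖaₖ − mₖ, dₖ₊₁ = (n − mₖ₊₁²)/dₖ, aₖ₊₁ = ⌊(a₀+mₖ₊₁)/dₖ₊₁⌋:
  k=1: m=38, d=11, a=6
  k=2: m=28, d=61, a=1
  k=3: m=33, d=6, a=11
  k=4: m=33, d=61, a=1
  k=5: m=28, d=11, a=6
  k=6: m=38, d=1, a=76
d=1 and a=2a₀=76 at k=6, so the next step gives (m, d) = (38, 11) again — its k=1 value — and the period has length 6.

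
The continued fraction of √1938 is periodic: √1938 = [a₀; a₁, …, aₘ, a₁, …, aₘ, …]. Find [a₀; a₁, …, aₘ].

[44; 44, 88]

a₀ = ⌊√1938⌋ = 44.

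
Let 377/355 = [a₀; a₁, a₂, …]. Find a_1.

16

377 = 1·355 + 22   →  a_0 = 1
355 = 16·22 + 3   →  a_1 = 16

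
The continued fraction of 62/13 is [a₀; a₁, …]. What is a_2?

3

62 = 4·13 + 10   →  a_0 = 4
13 = 1·10 + 3   →  a_1 = 1
10 = 3·3 + 1   →  a_2 = 3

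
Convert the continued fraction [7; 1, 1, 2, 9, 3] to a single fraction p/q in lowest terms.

Fold from the inside: start with 3/1.
  9 + 1/3 = 28/3
  2 + 3/28 = 59/28
  1 + 28/59 = 87/59
  1 + 59/87 = 146/87
  7 + 87/146 = 1109/146

1109/146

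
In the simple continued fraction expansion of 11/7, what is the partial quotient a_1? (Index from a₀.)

11 = 1·7 + 4   →  a_0 = 1
7 = 1·4 + 3   →  a_1 = 1

1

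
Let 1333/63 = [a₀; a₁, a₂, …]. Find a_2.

1333 = 21·63 + 10   →  a_0 = 21
63 = 6·10 + 3   →  a_1 = 6
10 = 3·3 + 1   →  a_2 = 3

3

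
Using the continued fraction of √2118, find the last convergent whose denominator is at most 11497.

√2118 = [46; 46, 92, …] (period length 2).
Convergents:
  p_0/q_0 = 46/1
  p_1/q_1 = 2117/46
  p_2/q_2 = 194810/4233
  p_3/q_3 = 8963377/194764
q_2 = 4233 ≤ 11497 < 194764 = q_3, so the answer is 194810/4233.

194810/4233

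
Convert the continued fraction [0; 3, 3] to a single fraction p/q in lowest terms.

3/10

Using pₖ = aₖpₖ₋₁ + pₖ₋₂ and qₖ = aₖqₖ₋₁ + qₖ₋₂:
  k=0: a=0, p=0, q=1
  k=1: a=3, p=1, q=3
  k=2: a=3, p=3, q=10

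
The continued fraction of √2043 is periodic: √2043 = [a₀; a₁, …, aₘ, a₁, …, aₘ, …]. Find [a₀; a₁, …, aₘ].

a₀ = ⌊√2043⌋ = 45.
With m₀=0, d₀=1 and mₖ₊₁ = dₖaₖ − mₖ, dₖ₊₁ = (n − mₖ₊₁²)/dₖ, aₖ₊₁ = ⌊(a₀+mₖ₊₁)/dₖ₊₁⌋:
  k=1: m=45, d=18, a=5
  k=2: m=45, d=1, a=90
d=1 and a=2a₀=90 at k=2, so the next step gives (m, d) = (45, 18) again — its k=1 value — and the period has length 2.

[45; 5, 90]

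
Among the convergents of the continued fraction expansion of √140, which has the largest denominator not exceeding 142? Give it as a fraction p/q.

1621/137

√140 = [11; 1, 4, 1, 22, …] (period length 4).
Convergents:
  p_0/q_0 = 11/1
  p_1/q_1 = 12/1
  p_2/q_2 = 59/5
  p_3/q_3 = 71/6
  p_4/q_4 = 1621/137
  p_5/q_5 = 1692/143
q_4 = 137 ≤ 142 < 143 = q_5, so the answer is 1621/137.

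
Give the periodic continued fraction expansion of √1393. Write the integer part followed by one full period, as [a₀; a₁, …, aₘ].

a₀ = ⌊√1393⌋ = 37.
With m₀=0, d₀=1 and mₖ₊₁ = dₖaₖ − mₖ, dₖ₊₁ = (n − mₖ₊₁²)/dₖ, aₖ₊₁ = ⌊(a₀+mₖ₊₁)/dₖ₊₁⌋:
  k=1: m=37, d=24, a=3
  k=2: m=35, d=7, a=10
  k=3: m=35, d=24, a=3
  k=4: m=37, d=1, a=74
d=1 and a=2a₀=74 at k=4, so the next step gives (m, d) = (37, 24) again — its k=1 value — and the period has length 4.

[37; 3, 10, 3, 74]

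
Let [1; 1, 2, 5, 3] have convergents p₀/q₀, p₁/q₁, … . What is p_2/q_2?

5/3

Using pₖ = aₖpₖ₋₁ + pₖ₋₂, qₖ = aₖqₖ₋₁ + qₖ₋₂ (with p₋₁=1, p₋₂=0, q₋₁=0, q₋₂=1):
  k=0: a=1, p=1, q=1
  k=1: a=1, p=2, q=1
  k=2: a=2, p=5, q=3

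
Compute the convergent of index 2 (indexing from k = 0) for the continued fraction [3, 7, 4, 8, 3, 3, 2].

Using pₖ = aₖpₖ₋₁ + pₖ₋₂, qₖ = aₖqₖ₋₁ + qₖ₋₂ (with p₋₁=1, p₋₂=0, q₋₁=0, q₋₂=1):
  k=0: a=3, p=3, q=1
  k=1: a=7, p=22, q=7
  k=2: a=4, p=91, q=29

91/29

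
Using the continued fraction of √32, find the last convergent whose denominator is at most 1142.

6149/1087

√32 = [5; 1, 1, 1, 10, …] (period length 4).
Convergents:
  p_0/q_0 = 5/1
  p_1/q_1 = 6/1
  p_2/q_2 = 11/2
  p_3/q_3 = 17/3
  p_4/q_4 = 181/32
  p_5/q_5 = 198/35
  p_6/q_6 = 379/67
  p_7/q_7 = 577/102
  p_8/q_8 = 6149/1087
  p_9/q_9 = 6726/1189
q_8 = 1087 ≤ 1142 < 1189 = q_9, so the answer is 6149/1087.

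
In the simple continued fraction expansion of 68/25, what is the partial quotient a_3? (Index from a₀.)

1

68 = 2·25 + 18   →  a_0 = 2
25 = 1·18 + 7   →  a_1 = 1
18 = 2·7 + 4   →  a_2 = 2
7 = 1·4 + 3   →  a_3 = 1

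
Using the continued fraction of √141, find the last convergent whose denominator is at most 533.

√141 = [11; 1, 6, 1, 22, …] (period length 4).
Convergents:
  p_0/q_0 = 11/1
  p_1/q_1 = 12/1
  p_2/q_2 = 83/7
  p_3/q_3 = 95/8
  p_4/q_4 = 2173/183
  p_5/q_5 = 2268/191
  p_6/q_6 = 15781/1329
q_5 = 191 ≤ 533 < 1329 = q_6, so the answer is 2268/191.

2268/191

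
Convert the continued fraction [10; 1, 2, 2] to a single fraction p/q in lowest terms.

75/7

Using pₖ = aₖpₖ₋₁ + pₖ₋₂ and qₖ = aₖqₖ₋₁ + qₖ₋₂:
  k=0: a=10, p=10, q=1
  k=1: a=1, p=11, q=1
  k=2: a=2, p=32, q=3
  k=3: a=2, p=75, q=7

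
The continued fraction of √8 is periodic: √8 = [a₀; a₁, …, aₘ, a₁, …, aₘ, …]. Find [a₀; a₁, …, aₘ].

[2; 1, 4]

a₀ = ⌊√8⌋ = 2.
With m₀=0, d₀=1 and mₖ₊₁ = dₖaₖ − mₖ, dₖ₊₁ = (n − mₖ₊₁²)/dₖ, aₖ₊₁ = ⌊(a₀+mₖ₊₁)/dₖ₊₁⌋:
  k=1: m=2, d=4, a=1
  k=2: m=2, d=1, a=4
d=1 and a=2a₀=4 at k=2, so the next step gives (m, d) = (2, 4) again — its k=1 value — and the period has length 2.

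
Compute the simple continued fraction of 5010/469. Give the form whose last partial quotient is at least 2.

5010 = 10·469 + 320
469 = 1·320 + 149
320 = 2·149 + 22
149 = 6·22 + 17
22 = 1·17 + 5
17 = 3·5 + 2
5 = 2·2 + 1
2 = 2·1 + 0  (stop)
So 5010/469 = [10; 1, 2, 6, 1, 3, 2, 2].

[10; 1, 2, 6, 1, 3, 2, 2]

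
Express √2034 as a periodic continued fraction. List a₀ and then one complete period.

[45; 10, 90]

a₀ = ⌊√2034⌋ = 45.
With m₀=0, d₀=1 and mₖ₊₁ = dₖaₖ − mₖ, dₖ₊₁ = (n − mₖ₊₁²)/dₖ, aₖ₊₁ = ⌊(a₀+mₖ₊₁)/dₖ₊₁⌋:
  k=1: m=45, d=9, a=10
  k=2: m=45, d=1, a=90
d=1 and a=2a₀=90 at k=2, so the next step gives (m, d) = (45, 9) again — its k=1 value — and the period has length 2.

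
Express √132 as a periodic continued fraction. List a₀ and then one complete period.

[11; 2, 22]

a₀ = ⌊√132⌋ = 11.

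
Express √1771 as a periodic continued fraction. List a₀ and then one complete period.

[42; 12, 84]

a₀ = ⌊√1771⌋ = 42.
With m₀=0, d₀=1 and mₖ₊₁ = dₖaₖ − mₖ, dₖ₊₁ = (n − mₖ₊₁²)/dₖ, aₖ₊₁ = ⌊(a₀+mₖ₊₁)/dₖ₊₁⌋:
  k=1: m=42, d=7, a=12
  k=2: m=42, d=1, a=84
d=1 and a=2a₀=84 at k=2, so the next step gives (m, d) = (42, 7) again — its k=1 value — and the period has length 2.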